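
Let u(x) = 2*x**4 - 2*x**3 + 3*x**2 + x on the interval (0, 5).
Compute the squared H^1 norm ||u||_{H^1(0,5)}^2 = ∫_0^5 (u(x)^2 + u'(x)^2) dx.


||u||_{H^1}^2 = 148486405/126

The H^1 norm (squared) on an interval (0, L) is
  ||u||_{H^1}^2 = ∫_0^L u(x)^2 dx + ∫_0^L u'(x)^2 dx.
Compute u'(x) = 8*x**3 - 6*x**2 + 6*x + 1.
Then u(x)^2 = 4*x**8 - 8*x**7 + 16*x**6 - 8*x**5 + 5*x**4 + 6*x**3 + x**2 and u'(x)^2 = 64*x**6 - 96*x**5 + 132*x**4 - 56*x**3 + 24*x**2 + 12*x + 1.
Integrate each monomial from 0 to 5 using ∫_0^5 c·x^n dx = c·5^(n+1)/(n+1):
  ∫_0^5 u(x)^2 dx = ∫_0^5 (4*x^8 - 8*x^7 + 16*x^6 - 8*x^5 + 5*x^4 + 6*x^3 + x^2) dx. Term by term:
    ∫_0^5 4*x^8 dx = 7812500/9;  ∫_0^5 -8*x^7 dx = -390625;  ∫_0^5 16*x^6 dx = 1250000/7;
    ∫_0^5 -8*x^5 dx = -62500/3;  ∫_0^5 5*x^4 dx = 3125;  ∫_0^5 6*x^3 dx = 1875/2;
    ∫_0^5 x^2 dx = 125/3.
  Sum: 7812500/9 − 390625 + 1250000/7 − 62500/3 + 3125 + 1875/2 + 125/3 = 80548375/126.
  ∫_0^5 u'(x)^2 dx = ∫_0^5 (64*x^6 - 96*x^5 + 132*x^4 - 56*x^3 + 24*x^2 + 12*x + 1) dx. Term by term:
    ∫_0^5 64*x^6 dx = 5000000/7;  ∫_0^5 -96*x^5 dx = -250000;  ∫_0^5 132*x^4 dx = 82500;
    ∫_0^5 -56*x^3 dx = -8750;  ∫_0^5 24*x^2 dx = 1000;  ∫_0^5 12*x dx = 150;
    ∫_0^5 1 dx = 5.
  Sum: 5000000/7 − 250000 + 82500 − 8750 + 1000 + 150 + 5 = 3774335/7.
Adding: ||u||_{H^1}^2 = 80548375/126 + 3774335/7 = 148486405/126.


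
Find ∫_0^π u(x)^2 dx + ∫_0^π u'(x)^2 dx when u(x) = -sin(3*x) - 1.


||u||_{H^1(0,π)}^2 = 4/3 + 6*π

u'(x) = -3*cos(3*x).
Expand u² and (u')² and integrate term by term on (0, π), using: for integers n ≥ 1, ∫_0^π sin²(nx) dx = ∫_0^π cos²(nx) dx = π/2; for n ≠ n', ∫_0^π sin(nx)sin(n'x) dx = ∫_0^π cos(nx)cos(n'x) dx = 0; and by product-to-sum, ∫_0^π sin(nx)cos(n'x) dx = ½∫_0^π [sin((n+n')x) + sin((n−n')x)] dx, which is 0 when n+n' is even and 2n/(n²−n'²) when n+n' is odd (it need not vanish on (0, π)). For the constant mode: ∫_0^π 1 dx = π, ∫_0^π cos(nx) dx = 0, ∫_0^π sin(nx) dx = (1−(−1)^n)/n.
  u² squared terms: (-1)²·∫1 dx = 1·π = π;  (-1)²·∫sin(3x)² dx = 1·π/2 = π/2.
  u² cross terms: 2·(-1)·(-1)·∫1·sin(3x) dx = 2·(2/3) = 4/3.
  So ∫_0^π u² dx = π + π/2 + 4/3 = 4/3 + 3*π/2.
  (u')² squared terms: (-3)²·∫cos(3x)² dx = 9·π/2 = 9*π/2.
  So ∫_0^π (u')² dx = 9*π/2.
||u||_{H^1}^2 = (4/3 + 3*π/2) + (9*π/2) = 4/3 + 6*π.


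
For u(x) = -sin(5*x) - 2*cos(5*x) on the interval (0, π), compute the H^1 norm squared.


||u||_{H^1(0,π)}^2 = 65*π

u'(x) = 10*sin(5*x) - 5*cos(5*x).
Expand u² and (u')² and integrate term by term on (0, π), using: for integers n ≥ 1, ∫_0^π sin²(nx) dx = ∫_0^π cos²(nx) dx = π/2; for n ≠ n', ∫_0^π sin(nx)sin(n'x) dx = ∫_0^π cos(nx)cos(n'x) dx = 0; and by product-to-sum, ∫_0^π sin(nx)cos(n'x) dx = ½∫_0^π [sin((n+n')x) + sin((n−n')x)] dx, which is 0 when n+n' is even and 2n/(n²−n'²) when n+n' is odd (it need not vanish on (0, π)).
  u² squared terms: (-1)²·∫sin(5x)² dx = 1·π/2 = π/2;  (-2)²·∫cos(5x)² dx = 4·π/2 = 2*π.
  u² cross terms: 2·(-1)·(-2)·∫sin(5x)·cos(5x) dx = 4·(0) = 0.
  So ∫_0^π u² dx = π/2 + 2*π + 0 = 5*π/2.
  (u')² squared terms: (-5)²·∫cos(5x)² dx = 25·π/2 = 25*π/2;  (10)²·∫sin(5x)² dx = 100·π/2 = 50*π.
  (u')² cross terms: 2·(-5)·(10)·∫cos(5x)·sin(5x) dx = -100·(0) = 0.
  So ∫_0^π (u')² dx = 25*π/2 + 50*π + 0 = 125*π/2.
||u||_{H^1}^2 = (5*π/2) + (125*π/2) = 65*π.


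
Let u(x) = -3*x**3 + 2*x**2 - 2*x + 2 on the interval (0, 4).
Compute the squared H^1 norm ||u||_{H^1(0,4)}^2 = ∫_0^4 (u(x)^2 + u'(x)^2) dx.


||u||_{H^1}^2 = 2945888/105

The H^1 norm (squared) on an interval (0, L) is
  ||u||_{H^1}^2 = ∫_0^L u(x)^2 dx + ∫_0^L u'(x)^2 dx.
Compute u'(x) = -9*x**2 + 4*x - 2.
Then u(x)^2 = 9*x**6 - 12*x**5 + 16*x**4 - 20*x**3 + 12*x**2 - 8*x + 4 and u'(x)^2 = 81*x**4 - 72*x**3 + 52*x**2 - 16*x + 4.
Integrate each monomial from 0 to 4 using ∫_0^4 c·x^n dx = c·4^(n+1)/(n+1):
  ∫_0^4 u(x)^2 dx = ∫_0^4 (9*x^6 - 12*x^5 + 16*x^4 - 20*x^3 + 12*x^2 - 8*x + 4) dx. Term by term:
    ∫_0^4 9*x^6 dx = 147456/7;  ∫_0^4 -12*x^5 dx = -8192;  ∫_0^4 16*x^4 dx = 16384/5;
    ∫_0^4 -20*x^3 dx = -1280;  ∫_0^4 12*x^2 dx = 256;  ∫_0^4 -8*x dx = -64;
    ∫_0^4 4 dx = 16.
  Sum: 147456/7 − 8192 + 16384/5 − 1280 + 256 − 64 + 16 = 527728/35.
  ∫_0^4 u'(x)^2 dx = ∫_0^4 (81*x^4 - 72*x^3 + 52*x^2 - 16*x + 4) dx. Term by term:
    ∫_0^4 81*x^4 dx = 82944/5;  ∫_0^4 -72*x^3 dx = -4608;  ∫_0^4 52*x^2 dx = 3328/3;
    ∫_0^4 -16*x dx = -128;  ∫_0^4 4 dx = 16.
  Sum: 82944/5 − 4608 + 3328/3 − 128 + 16 = 194672/15.
Adding: ||u||_{H^1}^2 = 527728/35 + 194672/15 = 2945888/105.


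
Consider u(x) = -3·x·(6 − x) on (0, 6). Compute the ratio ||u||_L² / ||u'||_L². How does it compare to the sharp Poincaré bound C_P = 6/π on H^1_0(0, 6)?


||u||_L² / ||u'||_L² = 3*sqrt(10)/5 < C_P = 6/π.

u(x) = -3·x·(6 − x), so u'(x) = 6*x - 18.
u(x) = -3·x·(6 − x) vanishes at x = 0 and x = 6, so u ∈ H^1_0(0, 6). Differentiate via the product rule and integrate the resulting polynomials term by term.
  ∫_0^6 u² dx = ∫_0^6 (9*x^4 - 108*x^3 + 324*x^2) dx. Term by term:
    ∫_0^6 9*x^4 dx = 69984/5;  ∫_0^6 -108*x^3 dx = -34992;  ∫_0^6 324*x^2 dx = 23328.
  Sum: 69984/5 − 34992 + 23328 = 11664/5.
  ∫_0^6 (u')² dx = ∫_0^6 (36*x^2 - 216*x + 324) dx. Term by term:
    ∫_0^6 36*x^2 dx = 2592;  ∫_0^6 -216*x dx = -3888;  ∫_0^6 324 dx = 1944.
  Sum: 2592 − 3888 + 1944 = 648.
∫_0^6 u² dx = 11664/5, so ||u||_L² = 108*sqrt(5)/5.
∫_0^6 (u')² dx = 648, so ||u'||_L² = 18*sqrt(2).
Ratio ||u||_L² / ||u'||_L² = 3*sqrt(10)/5.
Sharp Poincaré constant on H^1_0(0, 6) is C_P = L/π = 6/π, achieved by sin(π/6·x).
A polynomial bump cannot attain the sharp Poincaré constant (only the first sine eigenfunction does), so the ratio is strictly less than C_P, consistent with ||u||_L² ≤ C_P ||u'||_L².


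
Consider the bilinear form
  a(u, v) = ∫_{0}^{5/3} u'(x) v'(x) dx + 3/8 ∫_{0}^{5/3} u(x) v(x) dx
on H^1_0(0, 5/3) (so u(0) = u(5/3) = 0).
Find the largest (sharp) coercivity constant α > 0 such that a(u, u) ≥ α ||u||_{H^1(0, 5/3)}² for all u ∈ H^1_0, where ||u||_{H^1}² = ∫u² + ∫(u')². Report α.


α = 3*(25 + 24*π^2)/(8*(25 + 9*π^2))

Coercivity of a(·,·) on H^1_0(0, 5/3) means a(u, u) ≥ α ||u||_{H^1}² for every u ∈ H^1_0.
The interval has length L = 5/3, and Poincaré/coercivity depend only on L. Here a(u, u) = ∫(u')² + (3/8)·∫u².
Here 0 < c = 3/8 < 1. The condition a(u,u) ≥ α||u||_{H^1}² reads (1−α)∫(u')² ≥ (α−c)∫u². Any admissible α is ≤ 1 (rapidly oscillating u have ∫u²/∫(u')² → 0), and α = 1 would force 0 ≥ (1−c)∫u², impossible since c < 1; so 1−α > 0. By the sharp Poincaré inequality on H^1_0 of an interval of length L, ∫(u')² ≥ (π/L)²∫u² with equality for the first sine mode sin(π(x−x₀)/L) (x₀ the left endpoint), so the inequality holds for all u iff (1−α)(π/L)² ≥ α − c, i.e. α ≤ ((π/L)² + c)/((π/L)² + 1) = (1 + c(L/π)²)/(1 + (L/π)²). With (π/L)² = 9*π^2/25 and c = 3/8, the largest admissible constant is α = ((π/L)² + c)/((π/L)² + 1).
Simplifying, α = 3*(25 + 24*π^2)/(8*(25 + 9*π^2)).


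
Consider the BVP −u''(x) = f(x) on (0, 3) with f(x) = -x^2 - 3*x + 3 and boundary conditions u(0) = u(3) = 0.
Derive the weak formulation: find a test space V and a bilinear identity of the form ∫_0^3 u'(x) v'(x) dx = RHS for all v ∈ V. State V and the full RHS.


V = H^1_0(0, 3) (so v(0) = v(3) = 0); weak form: ∫_0^3 u'v' dx = ∫_0^3 (-x^2 - 3*x + 3) v dx for all v ∈ V.

Multiply both sides by a test function v and integrate from 0 to 3:
  ∫_0^3 −u''(x) v(x) dx = ∫_0^3 f(x) v(x) dx.
Integrate the LHS by parts once:
  ∫_0^3 −u'' v dx = −[u'(x) v(x)]_0^3 + ∫_0^3 u'(x) v'(x) dx.
Thus ∫_0^3 u'(x) v'(x) dx = ∫_0^3 f(x) v(x) dx + [u'(x) v(x)]_0^3.
Choose V so that boundary terms are either known or forced to vanish.
u is Dirichlet: u(0) = u(3) = 0. Let V = H^1_0(0, 3); then v(0) = v(3) = 0, and [u' v]_0^3 = 0.
Weak formulation: find u (satisfying any essential BC) such that ∫_0^3 u'(x) v'(x) dx = ∫_0^3 f v dx for all v ∈ V.
Substituting f(x) = -x^2 - 3*x + 3, the right-hand side is ∫_0^3 (-x^2 - 3*x + 3) v dx.


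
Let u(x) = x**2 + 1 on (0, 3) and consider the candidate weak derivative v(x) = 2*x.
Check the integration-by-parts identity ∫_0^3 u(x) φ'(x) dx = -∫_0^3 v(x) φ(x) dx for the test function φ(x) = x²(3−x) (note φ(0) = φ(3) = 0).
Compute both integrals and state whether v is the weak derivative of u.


LHS = -243/10, RHS = -243/10. Yes, v = u' weakly.

u(x) = x**2 + 1, classical derivative u'(x) = 2*x.
φ(x) = x²(3−x), so φ'(x) = 3*x*(2 - x).
Note φ(0) = φ(3) = 0, so the boundary term u·φ vanishes.
LHS = ∫_0^3 u(x) φ'(x) dx = ∫_0^3 (-3*x^4 + 6*x^3 - 3*x^2 + 6*x) dx. Term by term:
  ∫_0^3 -3*x^4 dx = -729/5;  ∫_0^3 6*x^3 dx = 243/2;  ∫_0^3 -3*x^2 dx = -27;
  ∫_0^3 6*x dx = 27.
Sum: -729/5 + 243/2 − 27 + 27 = -243/10.
So LHS = -243/10.
∫_0^3 v(x) φ(x) dx = ∫_0^3 (-2*x^4 + 6*x^3) dx. Term by term:
  ∫_0^3 -2*x^4 dx = -486/5;  ∫_0^3 6*x^3 dx = 243/2.
Sum: -486/5 + 243/2 = 243/10.
So RHS = -∫_0^3 v(x) φ(x) dx = -243/10.
LHS = RHS, so the identity holds for this test φ.
Moreover u is smooth here and v(x) = u'(x) = 2*x pointwise, so the identity holds for every test function. Hence v is the weak derivative of u.


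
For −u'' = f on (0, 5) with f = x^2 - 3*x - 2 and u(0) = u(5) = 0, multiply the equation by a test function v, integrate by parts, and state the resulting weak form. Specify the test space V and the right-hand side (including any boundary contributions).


V = H^1_0(0, 5) (so v(0) = v(5) = 0); weak form: ∫_0^5 u'v' dx = ∫_0^5 (x^2 - 3*x - 2) v dx for all v ∈ V.

Multiply both sides by a test function v and integrate from 0 to 5:
  ∫_0^5 −u''(x) v(x) dx = ∫_0^5 f(x) v(x) dx.
Integrate the LHS by parts once:
  ∫_0^5 −u'' v dx = −[u'(x) v(x)]_0^5 + ∫_0^5 u'(x) v'(x) dx.
Thus ∫_0^5 u'(x) v'(x) dx = ∫_0^5 f(x) v(x) dx + [u'(x) v(x)]_0^5.
Choose V so that boundary terms are either known or forced to vanish.
u is Dirichlet: u(0) = u(5) = 0. Let V = H^1_0(0, 5); then v(0) = v(5) = 0, and [u' v]_0^5 = 0.
Weak formulation: find u (satisfying any essential BC) such that ∫_0^5 u'(x) v'(x) dx = ∫_0^5 f v dx for all v ∈ V.
Substituting f(x) = x^2 - 3*x - 2, the right-hand side is ∫_0^5 (x^2 - 3*x - 2) v dx.


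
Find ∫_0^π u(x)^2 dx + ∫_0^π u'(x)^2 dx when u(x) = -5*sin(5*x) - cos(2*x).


||u||_{H^1(0,π)}^2 = 500/21 + 655*π/2

u'(x) = 2*sin(2*x) - 25*cos(5*x).
Expand u² and (u')² and integrate term by term on (0, π), using: for integers n ≥ 1, ∫_0^π sin²(nx) dx = ∫_0^π cos²(nx) dx = π/2; for n ≠ n', ∫_0^π sin(nx)sin(n'x) dx = ∫_0^π cos(nx)cos(n'x) dx = 0; and by product-to-sum, ∫_0^π sin(nx)cos(n'x) dx = ½∫_0^π [sin((n+n')x) + sin((n−n')x)] dx, which is 0 when n+n' is even and 2n/(n²−n'²) when n+n' is odd (it need not vanish on (0, π)).
  u² squared terms: (-1)²·∫cos(2x)² dx = 1·π/2 = π/2;  (-5)²·∫sin(5x)² dx = 25·π/2 = 25*π/2.
  u² cross terms: 2·(-1)·(-5)·∫cos(2x)·sin(5x) dx = 10·(10/21) = 100/21.
  So ∫_0^π u² dx = π/2 + 25*π/2 + 100/21 = 100/21 + 13*π.
  (u')² squared terms: (-25)²·∫cos(5x)² dx = 625·π/2 = 625*π/2;  (2)²·∫sin(2x)² dx = 4·π/2 = 2*π.
  (u')² cross terms: 2·(-25)·(2)·∫cos(5x)·sin(2x) dx = -100·(-4/21) = 400/21.
  So ∫_0^π (u')² dx = 625*π/2 + 2*π + 400/21 = 400/21 + 629*π/2.
||u||_{H^1}^2 = (100/21 + 13*π) + (400/21 + 629*π/2) = 500/21 + 655*π/2.


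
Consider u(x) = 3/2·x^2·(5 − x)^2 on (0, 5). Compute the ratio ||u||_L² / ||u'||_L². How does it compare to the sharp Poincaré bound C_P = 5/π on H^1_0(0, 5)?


||u||_L² / ||u'||_L² = 5*sqrt(3)/6 < C_P = 5/π.

u(x) = 3/2·x^2·(5 − x)^2, so u'(x) = 3*x*(x - 5)*(2*x - 5).
u(x) = 3/2·x^2·(5 − x)^2 vanishes at x = 0 and x = 5, so u ∈ H^1_0(0, 5). Differentiate via the product rule and integrate the resulting polynomials term by term.
  ∫_0^5 u² dx = ∫_0^5 (9*x^8/4 - 45*x^7 + 675*x^6/2 - 1125*x^5 + 5625*x^4/4) dx. Term by term:
    ∫_0^5 9*x^8/4 dx = 1953125/4;  ∫_0^5 -45*x^7 dx = -17578125/8;  ∫_0^5 675*x^6/2 dx = 52734375/14;
    ∫_0^5 -1125*x^5 dx = -5859375/2;  ∫_0^5 5625*x^4/4 dx = 3515625/4.
  Sum: 1953125/4 − 17578125/8 + 52734375/14 − 5859375/2 + 3515625/4 = 390625/56.
  ∫_0^5 (u')² dx = ∫_0^5 (36*x^6 - 540*x^5 + 2925*x^4 - 6750*x^3 + 5625*x^2) dx. Term by term:
    ∫_0^5 36*x^6 dx = 2812500/7;  ∫_0^5 -540*x^5 dx = -1406250;  ∫_0^5 2925*x^4 dx = 1828125;
    ∫_0^5 -6750*x^3 dx = -2109375/2;  ∫_0^5 5625*x^2 dx = 234375.
  Sum: 2812500/7 − 1406250 + 1828125 − 2109375/2 + 234375 = 46875/14.
∫_0^5 u² dx = 390625/56, so ||u||_L² = 625*sqrt(14)/28.
∫_0^5 (u')² dx = 46875/14, so ||u'||_L² = 125*sqrt(42)/14.
Ratio ||u||_L² / ||u'||_L² = 5*sqrt(3)/6.
Sharp Poincaré constant on H^1_0(0, 5) is C_P = L/π = 5/π, achieved by sin(π/5·x).
A polynomial bump cannot attain the sharp Poincaré constant (only the first sine eigenfunction does), so the ratio is strictly less than C_P, consistent with ||u||_L² ≤ C_P ||u'||_L².


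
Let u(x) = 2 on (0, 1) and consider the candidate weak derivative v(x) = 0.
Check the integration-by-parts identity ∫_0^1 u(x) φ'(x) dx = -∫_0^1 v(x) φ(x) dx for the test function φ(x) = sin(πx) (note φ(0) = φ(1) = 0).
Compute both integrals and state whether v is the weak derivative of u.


LHS = 0, RHS = 0. Yes, v = u' weakly.

u(x) = 2, classical derivative u'(x) = 0.
φ(x) = sin(πx), so φ'(x) = π*cos(π*x).
Note φ(0) = φ(1) = 0, so the boundary term u·φ vanishes.
LHS = ∫_0^1 u(x) φ'(x) dx = ∫_0^1 (2*π*cos(π*x)) dx. Term by term:
  ∫_0^1 2*π*cos(π*x) dx = 0.
So LHS = 0.
∫_0^1 v(x) φ(x) dx = ∫_0^1 (0) dx. Term by term:
  ∫_0^1 0 dx = 0.
So RHS = -∫_0^1 v(x) φ(x) dx = 0.
LHS = RHS, so the identity holds for this test φ.
Moreover u is smooth here and v(x) = u'(x) = 0 pointwise, so the identity holds for every test function. Hence v is the weak derivative of u.


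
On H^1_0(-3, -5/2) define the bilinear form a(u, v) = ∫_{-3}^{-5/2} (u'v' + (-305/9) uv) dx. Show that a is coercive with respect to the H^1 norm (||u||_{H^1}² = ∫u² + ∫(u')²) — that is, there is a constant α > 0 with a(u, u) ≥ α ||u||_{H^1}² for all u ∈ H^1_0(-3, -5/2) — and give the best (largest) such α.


α = (-305 + 36*π^2)/(9*(1 + 4*π^2))

Coercivity of a(·,·) on H^1_0(-3, -5/2) means a(u, u) ≥ α ||u||_{H^1}² for every u ∈ H^1_0.
The interval has length L = 1/2, and Poincaré/coercivity depend only on L. Here a(u, u) = ∫(u')² + (-305/9)·∫u².
Here c = -305/9 < 0 with |c| < (π/L)² = 4*π^2, so coercivity still holds. The condition a(u,u) ≥ α||u||_{H^1}² reads (1−α)∫(u')² ≥ (α−c)∫u². Any admissible α is ≤ 1 (rapidly oscillating u have ∫u²/∫(u')² → 0), and α = 1 would force 0 ≥ (1−c)∫u², impossible since c < 1; so 1−α > 0. By the sharp Poincaré inequality on H^1_0 of an interval of length L, ∫(u')² ≥ (π/L)²∫u² with equality for the first sine mode sin(π(x−x₀)/L) (x₀ the left endpoint), so the inequality holds for all u iff (1−α)(π/L)² ≥ α − c, i.e. α ≤ ((π/L)² + c)/((π/L)² + 1) = (1 + c(L/π)²)/(1 + (L/π)²). (Direct route, valid since c ≤ 0: Poincaré gives c∫u² ≥ c(L/π)²∫(u')², so a(u,u) ≥ (1 + c(L/π)²)∫(u')², while ||u||_{H^1}² ≤ (1 + (L/π)²)∫(u')²; dividing yields the same α.) With (π/L)² = 4*π^2 and c = -305/9, the largest admissible constant is α = ((π/L)² + c)/((π/L)² + 1).
Simplifying, α = (-305 + 36*π^2)/(9*(1 + 4*π^2)).


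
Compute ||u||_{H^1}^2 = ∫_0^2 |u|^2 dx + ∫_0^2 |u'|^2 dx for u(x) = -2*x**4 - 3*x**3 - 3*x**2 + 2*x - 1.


||u||_{H^1}^2 = 1640638/315

The H^1 norm (squared) on an interval (0, L) is
  ||u||_{H^1}^2 = ∫_0^L u(x)^2 dx + ∫_0^L u'(x)^2 dx.
Compute u'(x) = -8*x**3 - 9*x**2 - 6*x + 2.
Then u(x)^2 = 4*x**8 + 12*x**7 + 21*x**6 + 10*x**5 + x**4 - 6*x**3 + 10*x**2 - 4*x + 1 and u'(x)^2 = 64*x**6 + 144*x**5 + 177*x**4 + 76*x**3 - 24*x + 4.
Integrate each monomial from 0 to 2 using ∫_0^2 c·x^n dx = c·2^(n+1)/(n+1):
  ∫_0^2 u(x)^2 dx = ∫_0^2 (4*x^8 + 12*x^7 + 21*x^6 + 10*x^5 + x^4 - 6*x^3 + 10*x^2 - 4*x + 1) dx. Term by term:
    ∫_0^2 4*x^8 dx = 2048/9;  ∫_0^2 12*x^7 dx = 384;  ∫_0^2 21*x^6 dx = 384;
    ∫_0^2 10*x^5 dx = 320/3;  ∫_0^2 x^4 dx = 32/5;  ∫_0^2 -6*x^3 dx = -24;
    ∫_0^2 10*x^2 dx = 80/3;  ∫_0^2 -4*x dx = -8;  ∫_0^2 1 dx = 2.
  Sum: 2048/9 + 384 + 384 + 320/3 + 32/5 − 24 + 80/3 − 8 + 2 = 49738/45.
  ∫_0^2 u'(x)^2 dx = ∫_0^2 (64*x^6 + 144*x^5 + 177*x^4 + 76*x^3 - 24*x + 4) dx. Term by term:
    ∫_0^2 64*x^6 dx = 8192/7;  ∫_0^2 144*x^5 dx = 1536;  ∫_0^2 177*x^4 dx = 5664/5;
    ∫_0^2 76*x^3 dx = 304;  ∫_0^2 -24*x dx = -48;  ∫_0^2 4 dx = 8.
  Sum: 8192/7 + 1536 + 5664/5 + 304 − 48 + 8 = 143608/35.
Adding: ||u||_{H^1}^2 = 49738/45 + 143608/35 = 1640638/315.


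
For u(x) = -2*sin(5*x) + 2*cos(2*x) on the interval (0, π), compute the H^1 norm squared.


||u||_{H^1(0,π)}^2 = -400/21 + 62*π

u'(x) = -4*sin(2*x) - 10*cos(5*x).
Expand u² and (u')² and integrate term by term on (0, π), using: for integers n ≥ 1, ∫_0^π sin²(nx) dx = ∫_0^π cos²(nx) dx = π/2; for n ≠ n', ∫_0^π sin(nx)sin(n'x) dx = ∫_0^π cos(nx)cos(n'x) dx = 0; and by product-to-sum, ∫_0^π sin(nx)cos(n'x) dx = ½∫_0^π [sin((n+n')x) + sin((n−n')x)] dx, which is 0 when n+n' is even and 2n/(n²−n'²) when n+n' is odd (it need not vanish on (0, π)).
  u² squared terms: (-2)²·∫sin(5x)² dx = 4·π/2 = 2*π;  (2)²·∫cos(2x)² dx = 4·π/2 = 2*π.
  u² cross terms: 2·(-2)·(2)·∫sin(5x)·cos(2x) dx = -8·(10/21) = -80/21.
  So ∫_0^π u² dx = 2*π + 2*π − 80/21 = -80/21 + 4*π.
  (u')² squared terms: (-10)²·∫cos(5x)² dx = 100·π/2 = 50*π;  (-4)²·∫sin(2x)² dx = 16·π/2 = 8*π.
  (u')² cross terms: 2·(-10)·(-4)·∫cos(5x)·sin(2x) dx = 80·(-4/21) = -320/21.
  So ∫_0^π (u')² dx = 50*π + 8*π − 320/21 = -320/21 + 58*π.
||u||_{H^1}^2 = (-80/21 + 4*π) + (-320/21 + 58*π) = -400/21 + 62*π.


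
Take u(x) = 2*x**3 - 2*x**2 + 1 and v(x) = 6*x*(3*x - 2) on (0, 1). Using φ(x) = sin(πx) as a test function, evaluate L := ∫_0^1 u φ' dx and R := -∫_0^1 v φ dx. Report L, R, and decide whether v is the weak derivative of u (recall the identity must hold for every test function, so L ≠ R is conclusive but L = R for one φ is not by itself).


LHS = -2/π + 24/π^3, RHS = -6/π + 72/π^3. No, v is not the weak derivative of u.

u(x) = 2*x**3 - 2*x**2 + 1, classical derivative u'(x) = 6*x**2 - 4*x.
φ(x) = sin(πx), so φ'(x) = π*cos(π*x).
Note φ(0) = φ(1) = 0, so the boundary term u·φ vanishes.
LHS = ∫_0^1 u(x) φ'(x) dx = ∫_0^1 (2*π*x^3*cos(π*x) - 2*π*x^2*cos(π*x) + π*cos(π*x)) dx. Term by term:
  ∫_0^1 π*cos(π*x) dx = 0;  ∫_0^1 -2*π*x^2*cos(π*x) dx = 4/π;  ∫_0^1 2*π*x^3*cos(π*x) dx = -6/π + 24/π^3.
Sum: 0 + 4/π + -6/π + 24/π^3 = -2/π + 24/π^3.
So LHS = -2/π + 24/π^3.
∫_0^1 v(x) φ(x) dx = ∫_0^1 (18*x^2*sin(π*x) - 12*x*sin(π*x)) dx. Term by term:
  ∫_0^1 -12*x*sin(π*x) dx = -12/π;  ∫_0^1 18*x^2*sin(π*x) dx = -72/π^3 + 18/π.
Sum: -12/π + -72/π^3 + 18/π = -72/π^3 + 6/π.
So RHS = -∫_0^1 v(x) φ(x) dx = -6/π + 72/π^3.
LHS − RHS = -48/π^3 + 4/π ≠ 0, so the identity fails.
(For a valid weak derivative the identity must hold for EVERY test function, in particular this one. The failure shows v is NOT the weak derivative of u.)
Correct weak derivative would be u'(x) = 6*x**2 - 4*x.


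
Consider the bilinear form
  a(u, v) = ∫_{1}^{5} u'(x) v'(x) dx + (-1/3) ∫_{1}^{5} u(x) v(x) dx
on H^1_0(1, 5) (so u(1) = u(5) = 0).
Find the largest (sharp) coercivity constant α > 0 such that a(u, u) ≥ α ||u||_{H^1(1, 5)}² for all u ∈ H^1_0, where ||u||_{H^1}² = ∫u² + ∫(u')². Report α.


α = (-16/3 + π^2)/(π^2 + 16)

Coercivity of a(·,·) on H^1_0(1, 5) means a(u, u) ≥ α ||u||_{H^1}² for every u ∈ H^1_0.
The interval has length L = 4, and Poincaré/coercivity depend only on L. Here a(u, u) = ∫(u')² + (-1/3)·∫u².
Here c = -1/3 < 0 with |c| < (π/L)² = π^2/16, so coercivity still holds. The condition a(u,u) ≥ α||u||_{H^1}² reads (1−α)∫(u')² ≥ (α−c)∫u². Any admissible α is ≤ 1 (rapidly oscillating u have ∫u²/∫(u')² → 0), and α = 1 would force 0 ≥ (1−c)∫u², impossible since c < 1; so 1−α > 0. By the sharp Poincaré inequality on H^1_0 of an interval of length L, ∫(u')² ≥ (π/L)²∫u² with equality for the first sine mode sin(π(x−x₀)/L) (x₀ the left endpoint), so the inequality holds for all u iff (1−α)(π/L)² ≥ α − c, i.e. α ≤ ((π/L)² + c)/((π/L)² + 1) = (1 + c(L/π)²)/(1 + (L/π)²). (Direct route, valid since c ≤ 0: Poincaré gives c∫u² ≥ c(L/π)²∫(u')², so a(u,u) ≥ (1 + c(L/π)²)∫(u')², while ||u||_{H^1}² ≤ (1 + (L/π)²)∫(u')²; dividing yields the same α.) With (π/L)² = π^2/16 and c = -1/3, the largest admissible constant is α = ((π/L)² + c)/((π/L)² + 1).
Simplifying, α = (-16/3 + π^2)/(π^2 + 16).


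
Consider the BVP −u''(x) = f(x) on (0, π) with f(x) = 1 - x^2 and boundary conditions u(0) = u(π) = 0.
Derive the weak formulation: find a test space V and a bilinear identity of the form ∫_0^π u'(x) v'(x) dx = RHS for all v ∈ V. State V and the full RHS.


V = H^1_0(0, π) (so v(0) = v(π) = 0); weak form: ∫_0^π u'v' dx = ∫_0^π (1 - x^2) v dx for all v ∈ V.

Multiply both sides by a test function v and integrate from 0 to π:
  ∫_0^π −u''(x) v(x) dx = ∫_0^π f(x) v(x) dx.
Integrate the LHS by parts once:
  ∫_0^π −u'' v dx = −[u'(x) v(x)]_0^π + ∫_0^π u'(x) v'(x) dx.
Thus ∫_0^π u'(x) v'(x) dx = ∫_0^π f(x) v(x) dx + [u'(x) v(x)]_0^π.
Choose V so that boundary terms are either known or forced to vanish.
u is Dirichlet: u(0) = u(π) = 0. Let V = H^1_0(0, π); then v(0) = v(π) = 0, and [u' v]_0^π = 0.
Weak formulation: find u (satisfying any essential BC) such that ∫_0^π u'(x) v'(x) dx = ∫_0^π f v dx for all v ∈ V.
Substituting f(x) = 1 - x^2, the right-hand side is ∫_0^π (1 - x^2) v dx.


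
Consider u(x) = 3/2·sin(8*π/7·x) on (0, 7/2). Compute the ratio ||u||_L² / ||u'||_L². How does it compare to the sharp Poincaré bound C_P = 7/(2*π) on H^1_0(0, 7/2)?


||u||_L² / ||u'||_L² = 7/(8*π) < C_P = 7/(2*π).

u(x) = 3/2·sin(8*π/7·x), so u'(x) = 12*π*cos(8*π*x/7)/7.
Writing u(x) = A·sin(kπx/L) with A = 3/2 and k = 4, use ∫_0^L sin²(kπx/L) dx = L/2 and ∫_0^L cos²(kπx/L) dx = L/2.
u² = 9/4·sin²(8*π/7·x) and (u')² = 144*π^2/49·cos²(8*π/7·x), and each of sin², cos² integrates to L/2 = 7/4 over (0, 7/2).
∫_0^7/2 u² dx = 63/16, so ||u||_L² = 3*sqrt(7)/4.
∫_0^7/2 (u')² dx = 36*π^2/7, so ||u'||_L² = 6*sqrt(7)*π/7.
Ratio ||u||_L² / ||u'||_L² = 7/(8*π).
Sharp Poincaré constant on H^1_0(0, 7/2) is C_P = L/π = 7/(2*π), achieved by sin(2*π/7·x).
This is the k = 4 harmonic; the ratio L/(kπ) is strictly less than C_P = L/π, consistent with the sharp inequality ||u||_L² ≤ C_P ||u'||_L².


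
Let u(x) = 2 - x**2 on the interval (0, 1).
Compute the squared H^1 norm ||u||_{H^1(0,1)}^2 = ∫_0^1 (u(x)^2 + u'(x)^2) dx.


||u||_{H^1}^2 = 21/5

The H^1 norm (squared) on an interval (0, L) is
  ||u||_{H^1}^2 = ∫_0^L u(x)^2 dx + ∫_0^L u'(x)^2 dx.
Compute u'(x) = -2*x.
Then u(x)^2 = x**4 - 4*x**2 + 4 and u'(x)^2 = 4*x**2.
Integrate each monomial from 0 to 1 using ∫_0^1 c·x^n dx = c·1^(n+1)/(n+1):
  ∫_0^1 u(x)^2 dx = ∫_0^1 (x^4 - 4*x^2 + 4) dx. Term by term:
    ∫_0^1 x^4 dx = 1/5;  ∫_0^1 -4*x^2 dx = -4/3;  ∫_0^1 4 dx = 4.
  Sum: 1/5 − 4/3 + 4 = 43/15.
  ∫_0^1 u'(x)^2 dx = ∫_0^1 (4*x^2) dx. Term by term:
    ∫_0^1 4*x^2 dx = 4/3.
Adding: ||u||_{H^1}^2 = 43/15 + 4/3 = 21/5.


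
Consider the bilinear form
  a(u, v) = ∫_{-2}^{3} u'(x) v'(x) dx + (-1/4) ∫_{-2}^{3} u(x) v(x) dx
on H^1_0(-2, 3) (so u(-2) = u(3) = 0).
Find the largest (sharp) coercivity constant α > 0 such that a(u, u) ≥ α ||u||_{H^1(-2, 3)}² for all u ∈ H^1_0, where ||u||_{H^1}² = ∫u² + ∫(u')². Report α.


α = (-25/4 + π^2)/(π^2 + 25)

Coercivity of a(·,·) on H^1_0(-2, 3) means a(u, u) ≥ α ||u||_{H^1}² for every u ∈ H^1_0.
The interval has length L = 5, and Poincaré/coercivity depend only on L. Here a(u, u) = ∫(u')² + (-1/4)·∫u².
Here c = -1/4 < 0 with |c| < (π/L)² = π^2/25, so coercivity still holds. The condition a(u,u) ≥ α||u||_{H^1}² reads (1−α)∫(u')² ≥ (α−c)∫u². Any admissible α is ≤ 1 (rapidly oscillating u have ∫u²/∫(u')² → 0), and α = 1 would force 0 ≥ (1−c)∫u², impossible since c < 1; so 1−α > 0. By the sharp Poincaré inequality on H^1_0 of an interval of length L, ∫(u')² ≥ (π/L)²∫u² with equality for the first sine mode sin(π(x−x₀)/L) (x₀ the left endpoint), so the inequality holds for all u iff (1−α)(π/L)² ≥ α − c, i.e. α ≤ ((π/L)² + c)/((π/L)² + 1) = (1 + c(L/π)²)/(1 + (L/π)²). (Direct route, valid since c ≤ 0: Poincaré gives c∫u² ≥ c(L/π)²∫(u')², so a(u,u) ≥ (1 + c(L/π)²)∫(u')², while ||u||_{H^1}² ≤ (1 + (L/π)²)∫(u')²; dividing yields the same α.) With (π/L)² = π^2/25 and c = -1/4, the largest admissible constant is α = ((π/L)² + c)/((π/L)² + 1).
Simplifying, α = (-25/4 + π^2)/(π^2 + 25).


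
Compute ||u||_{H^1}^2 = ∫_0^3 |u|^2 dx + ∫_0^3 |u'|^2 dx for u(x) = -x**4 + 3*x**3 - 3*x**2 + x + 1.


||u||_{H^1}^2 = 101883/140

The H^1 norm (squared) on an interval (0, L) is
  ||u||_{H^1}^2 = ∫_0^L u(x)^2 dx + ∫_0^L u'(x)^2 dx.
Compute u'(x) = -4*x**3 + 9*x**2 - 6*x + 1.
Then u(x)^2 = x**8 - 6*x**7 + 15*x**6 - 20*x**5 + 13*x**4 - 5*x**2 + 2*x + 1 and u'(x)^2 = 16*x**6 - 72*x**5 + 129*x**4 - 116*x**3 + 54*x**2 - 12*x + 1.
Integrate each monomial from 0 to 3 using ∫_0^3 c·x^n dx = c·3^(n+1)/(n+1):
  ∫_0^3 u(x)^2 dx = ∫_0^3 (x^8 - 6*x^7 + 15*x^6 - 20*x^5 + 13*x^4 - 5*x^2 + 2*x + 1) dx. Term by term:
    ∫_0^3 x^8 dx = 2187;  ∫_0^3 -6*x^7 dx = -19683/4;  ∫_0^3 15*x^6 dx = 32805/7;
    ∫_0^3 -20*x^5 dx = -2430;  ∫_0^3 13*x^4 dx = 3159/5;  ∫_0^3 -5*x^2 dx = -45;
    ∫_0^3 2*x dx = 9;  ∫_0^3 1 dx = 3.
  Sum: 2187 − 19683/4 + 32805/7 − 2430 + 3159/5 − 45 + 9 + 3 = 17007/140.
  ∫_0^3 u'(x)^2 dx = ∫_0^3 (16*x^6 - 72*x^5 + 129*x^4 - 116*x^3 + 54*x^2 - 12*x + 1) dx. Term by term:
    ∫_0^3 16*x^6 dx = 34992/7;  ∫_0^3 -72*x^5 dx = -8748;  ∫_0^3 129*x^4 dx = 31347/5;
    ∫_0^3 -116*x^3 dx = -2349;  ∫_0^3 54*x^2 dx = 486;  ∫_0^3 -12*x dx = -54;
    ∫_0^3 1 dx = 3.
  Sum: 34992/7 − 8748 + 31347/5 − 2349 + 486 − 54 + 3 = 21219/35.
Adding: ||u||_{H^1}^2 = 17007/140 + 21219/35 = 101883/140.


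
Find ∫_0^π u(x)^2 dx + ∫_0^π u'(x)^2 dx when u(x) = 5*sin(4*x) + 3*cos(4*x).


||u||_{H^1(0,π)}^2 = 289*π

u'(x) = -12*sin(4*x) + 20*cos(4*x).
Expand u² and (u')² and integrate term by term on (0, π), using: for integers n ≥ 1, ∫_0^π sin²(nx) dx = ∫_0^π cos²(nx) dx = π/2; for n ≠ n', ∫_0^π sin(nx)sin(n'x) dx = ∫_0^π cos(nx)cos(n'x) dx = 0; and by product-to-sum, ∫_0^π sin(nx)cos(n'x) dx = ½∫_0^π [sin((n+n')x) + sin((n−n')x)] dx, which is 0 when n+n' is even and 2n/(n²−n'²) when n+n' is odd (it need not vanish on (0, π)).
  u² squared terms: (3)²·∫cos(4x)² dx = 9·π/2 = 9*π/2;  (5)²·∫sin(4x)² dx = 25·π/2 = 25*π/2.
  u² cross terms: 2·(3)·(5)·∫cos(4x)·sin(4x) dx = 30·(0) = 0.
  So ∫_0^π u² dx = 9*π/2 + 25*π/2 + 0 = 17*π.
  (u')² squared terms: (-12)²·∫sin(4x)² dx = 144·π/2 = 72*π;  (20)²·∫cos(4x)² dx = 400·π/2 = 200*π.
  (u')² cross terms: 2·(-12)·(20)·∫sin(4x)·cos(4x) dx = -480·(0) = 0.
  So ∫_0^π (u')² dx = 72*π + 200*π + 0 = 272*π.
||u||_{H^1}^2 = (17*π) + (272*π) = 289*π.


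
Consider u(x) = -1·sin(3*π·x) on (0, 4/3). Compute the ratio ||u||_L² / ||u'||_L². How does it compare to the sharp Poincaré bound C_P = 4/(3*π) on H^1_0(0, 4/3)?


||u||_L² / ||u'||_L² = 1/(3*π) < C_P = 4/(3*π).

u(x) = -1·sin(3*π·x), so u'(x) = -3*π*cos(3*π*x).
Writing u(x) = A·sin(kπx/L) with A = -1 and k = 4, use ∫_0^L sin²(kπx/L) dx = L/2 and ∫_0^L cos²(kπx/L) dx = L/2.
u² = 1·sin²(3*π·x) and (u')² = 9*π^2·cos²(3*π·x), and each of sin², cos² integrates to L/2 = 2/3 over (0, 4/3).
∫_0^4/3 u² dx = 2/3, so ||u||_L² = sqrt(6)/3.
∫_0^4/3 (u')² dx = 6*π^2, so ||u'||_L² = sqrt(6)*π.
Ratio ||u||_L² / ||u'||_L² = 1/(3*π).
Sharp Poincaré constant on H^1_0(0, 4/3) is C_P = L/π = 4/(3*π), achieved by sin(3*π/4·x).
This is the k = 4 harmonic; the ratio L/(kπ) is strictly less than C_P = L/π, consistent with the sharp inequality ||u||_L² ≤ C_P ||u'||_L².


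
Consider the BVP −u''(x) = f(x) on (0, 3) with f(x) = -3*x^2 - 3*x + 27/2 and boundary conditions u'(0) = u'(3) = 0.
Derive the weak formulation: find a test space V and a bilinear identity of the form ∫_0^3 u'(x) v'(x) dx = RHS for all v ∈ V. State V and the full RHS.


V = H^1(0, 3) (no boundary constraint on v; u is determined up to an additive constant); weak form: ∫_0^3 u'v' dx = ∫_0^3 (-3*x^2 - 3*x + 27/2) v dx for all v ∈ V.

Multiply both sides by a test function v and integrate from 0 to 3:
  ∫_0^3 −u''(x) v(x) dx = ∫_0^3 f(x) v(x) dx.
Integrate the LHS by parts once:
  ∫_0^3 −u'' v dx = −[u'(x) v(x)]_0^3 + ∫_0^3 u'(x) v'(x) dx.
Thus ∫_0^3 u'(x) v'(x) dx = ∫_0^3 f(x) v(x) dx + [u'(x) v(x)]_0^3.
Choose V so that boundary terms are either known or forced to vanish.
u has homogeneous Neumann: u'(0) = u'(3) = 0. So [u' v]_0^3 = 0·v(3) − 0·v(0) = 0 for any v; take V = H^1(0, 3).
Weak formulation: find u (satisfying any essential BC) such that ∫_0^3 u'(x) v'(x) dx = ∫_0^3 f v dx for all v ∈ V (homogeneous Neumann, so boundary terms vanish).
Substituting f(x) = -3*x^2 - 3*x + 27/2, the right-hand side is ∫_0^3 (-3*x^2 - 3*x + 27/2) v dx.
Compatibility check (pure Neumann): taking v ≡ 1 ∈ V gives 0 = ∫_0^3 f dx + (0) − (0), i.e. ∫_0^3 f dx must equal u'(0) − u'(3) = 0. Indeed ∫_0^3 (-3*x^2 - 3*x + 27/2) dx = 0, so the data are compatible. The solution is then unique only up to an additive constant (fix it e.g. by requiring ∫_0^3 u dx = 0).


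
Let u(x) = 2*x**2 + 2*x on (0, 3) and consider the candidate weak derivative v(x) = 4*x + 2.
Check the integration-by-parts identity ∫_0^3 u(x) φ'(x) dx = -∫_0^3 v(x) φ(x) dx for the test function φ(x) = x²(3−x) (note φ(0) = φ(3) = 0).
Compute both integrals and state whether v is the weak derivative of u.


LHS = -621/10, RHS = -621/10. Yes, v = u' weakly.

u(x) = 2*x**2 + 2*x, classical derivative u'(x) = 4*x + 2.
φ(x) = x²(3−x), so φ'(x) = 3*x*(2 - x).
Note φ(0) = φ(3) = 0, so the boundary term u·φ vanishes.
LHS = ∫_0^3 u(x) φ'(x) dx = ∫_0^3 (-6*x^4 + 6*x^3 + 12*x^2) dx. Term by term:
  ∫_0^3 -6*x^4 dx = -1458/5;  ∫_0^3 6*x^3 dx = 243/2;  ∫_0^3 12*x^2 dx = 108.
Sum: -1458/5 + 243/2 + 108 = -621/10.
So LHS = -621/10.
∫_0^3 v(x) φ(x) dx = ∫_0^3 (-4*x^4 + 10*x^3 + 6*x^2) dx. Term by term:
  ∫_0^3 -4*x^4 dx = -972/5;  ∫_0^3 10*x^3 dx = 405/2;  ∫_0^3 6*x^2 dx = 54.
Sum: -972/5 + 405/2 + 54 = 621/10.
So RHS = -∫_0^3 v(x) φ(x) dx = -621/10.
LHS = RHS, so the identity holds for this test φ.
Moreover u is smooth here and v(x) = u'(x) = 4*x + 2 pointwise, so the identity holds for every test function. Hence v is the weak derivative of u.


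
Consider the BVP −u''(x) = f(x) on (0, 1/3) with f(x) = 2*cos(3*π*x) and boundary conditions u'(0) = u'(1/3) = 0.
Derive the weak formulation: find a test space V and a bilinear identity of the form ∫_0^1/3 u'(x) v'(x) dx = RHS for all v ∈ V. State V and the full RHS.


V = H^1(0, 1/3) (no boundary constraint on v; u is determined up to an additive constant); weak form: ∫_0^1/3 u'v' dx = ∫_0^1/3 (2*cos(3*π*x)) v dx for all v ∈ V.

Multiply both sides by a test function v and integrate from 0 to 1/3:
  ∫_0^1/3 −u''(x) v(x) dx = ∫_0^1/3 f(x) v(x) dx.
Integrate the LHS by parts once:
  ∫_0^1/3 −u'' v dx = −[u'(x) v(x)]_0^1/3 + ∫_0^1/3 u'(x) v'(x) dx.
Thus ∫_0^1/3 u'(x) v'(x) dx = ∫_0^1/3 f(x) v(x) dx + [u'(x) v(x)]_0^1/3.
Choose V so that boundary terms are either known or forced to vanish.
u has homogeneous Neumann: u'(0) = u'(1/3) = 0. So [u' v]_0^1/3 = 0·v(1/3) − 0·v(0) = 0 for any v; take V = H^1(0, 1/3).
Weak formulation: find u (satisfying any essential BC) such that ∫_0^1/3 u'(x) v'(x) dx = ∫_0^1/3 f v dx for all v ∈ V (homogeneous Neumann, so boundary terms vanish).
Substituting f(x) = 2*cos(3*π*x), the right-hand side is ∫_0^1/3 (2*cos(3*π*x)) v dx.
Compatibility check (pure Neumann): taking v ≡ 1 ∈ V gives 0 = ∫_0^1/3 f dx + (0) − (0), i.e. ∫_0^1/3 f dx must equal u'(0) − u'(1/3) = 0. Indeed ∫_0^1/3 (2*cos(3*π*x)) dx = 0, so the data are compatible. The solution is then unique only up to an additive constant (fix it e.g. by requiring ∫_0^1/3 u dx = 0).


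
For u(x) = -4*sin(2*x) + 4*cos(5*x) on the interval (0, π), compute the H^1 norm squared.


||u||_{H^1(0,π)}^2 = 3328/21 + 248*π

u'(x) = -20*sin(5*x) - 8*cos(2*x).
Expand u² and (u')² and integrate term by term on (0, π), using: for integers n ≥ 1, ∫_0^π sin²(nx) dx = ∫_0^π cos²(nx) dx = π/2; for n ≠ n', ∫_0^π sin(nx)sin(n'x) dx = ∫_0^π cos(nx)cos(n'x) dx = 0; and by product-to-sum, ∫_0^π sin(nx)cos(n'x) dx = ½∫_0^π [sin((n+n')x) + sin((n−n')x)] dx, which is 0 when n+n' is even and 2n/(n²−n'²) when n+n' is odd (it need not vanish on (0, π)).
  u² squared terms: (-4)²·∫sin(2x)² dx = 16·π/2 = 8*π;  (4)²·∫cos(5x)² dx = 16·π/2 = 8*π.
  u² cross terms: 2·(-4)·(4)·∫sin(2x)·cos(5x) dx = -32·(-4/21) = 128/21.
  So ∫_0^π u² dx = 8*π + 8*π + 128/21 = 128/21 + 16*π.
  (u')² squared terms: (-20)²·∫sin(5x)² dx = 400·π/2 = 200*π;  (-8)²·∫cos(2x)² dx = 64·π/2 = 32*π.
  (u')² cross terms: 2·(-20)·(-8)·∫sin(5x)·cos(2x) dx = 320·(10/21) = 3200/21.
  So ∫_0^π (u')² dx = 200*π + 32*π + 3200/21 = 3200/21 + 232*π.
||u||_{H^1}^2 = (128/21 + 16*π) + (3200/21 + 232*π) = 3328/21 + 248*π.


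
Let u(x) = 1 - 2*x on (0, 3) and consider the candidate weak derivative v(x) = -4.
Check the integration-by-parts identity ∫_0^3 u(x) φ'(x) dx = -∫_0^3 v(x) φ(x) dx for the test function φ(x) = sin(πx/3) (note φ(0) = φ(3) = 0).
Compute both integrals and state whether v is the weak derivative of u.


LHS = 12/π, RHS = 24/π. No, v is not the weak derivative of u.

u(x) = 1 - 2*x, classical derivative u'(x) = -2.
φ(x) = sin(πx/3), so φ'(x) = π*cos(π*x/3)/3.
Note φ(0) = φ(3) = 0, so the boundary term u·φ vanishes.
LHS = ∫_0^3 u(x) φ'(x) dx = ∫_0^3 (-2*π*x*cos(π*x/3)/3 + π*cos(π*x/3)/3) dx. Term by term:
  ∫_0^3 π*cos(π*x/3)/3 dx = 0;  ∫_0^3 -2*π*x*cos(π*x/3)/3 dx = 12/π.
Sum: 0 + 12/π = 12/π.
So LHS = 12/π.
∫_0^3 v(x) φ(x) dx = ∫_0^3 (-4*sin(π*x/3)) dx. Term by term:
  ∫_0^3 -4*sin(π*x/3) dx = -24/π.
So RHS = -∫_0^3 v(x) φ(x) dx = 24/π.
LHS − RHS = -12/π ≠ 0, so the identity fails.
(For a valid weak derivative the identity must hold for EVERY test function, in particular this one. The failure shows v is NOT the weak derivative of u.)
Correct weak derivative would be u'(x) = -2.


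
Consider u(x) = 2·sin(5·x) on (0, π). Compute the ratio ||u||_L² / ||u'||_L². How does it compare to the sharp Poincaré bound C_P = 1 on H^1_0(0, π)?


||u||_L² / ||u'||_L² = 1/5 < C_P = 1.

u(x) = 2·sin(5·x), so u'(x) = 10*cos(5*x).
Writing u(x) = A·sin(kπx/L) with A = 2 and k = 5, use ∫_0^L sin²(kπx/L) dx = L/2 and ∫_0^L cos²(kπx/L) dx = L/2.
u² = 4·sin²(5·x) and (u')² = 100·cos²(5·x), and each of sin², cos² integrates to L/2 = π/2 over (0, π).
∫_0^π u² dx = 2*π, so ||u||_L² = sqrt(2)*sqrt(π).
∫_0^π (u')² dx = 50*π, so ||u'||_L² = 5*sqrt(2)*sqrt(π).
Ratio ||u||_L² / ||u'||_L² = 1/5.
Sharp Poincaré constant on H^1_0(0, π) is C_P = L/π = 1, achieved by sin(x).
This is the k = 5 harmonic; the ratio L/(kπ) is strictly less than C_P = L/π, consistent with the sharp inequality ||u||_L² ≤ C_P ||u'||_L².


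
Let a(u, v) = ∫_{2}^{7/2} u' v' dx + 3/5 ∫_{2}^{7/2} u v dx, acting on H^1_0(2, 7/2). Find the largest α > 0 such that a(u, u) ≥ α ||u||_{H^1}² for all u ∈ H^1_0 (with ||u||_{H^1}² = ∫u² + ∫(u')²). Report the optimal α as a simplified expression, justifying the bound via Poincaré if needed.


α = (27 + 20*π^2)/(5*(9 + 4*π^2))

Coercivity of a(·,·) on H^1_0(2, 7/2) means a(u, u) ≥ α ||u||_{H^1}² for every u ∈ H^1_0.
The interval has length L = 3/2, and Poincaré/coercivity depend only on L. Here a(u, u) = ∫(u')² + (3/5)·∫u².
Here 0 < c = 3/5 < 1. The condition a(u,u) ≥ α||u||_{H^1}² reads (1−α)∫(u')² ≥ (α−c)∫u². Any admissible α is ≤ 1 (rapidly oscillating u have ∫u²/∫(u')² → 0), and α = 1 would force 0 ≥ (1−c)∫u², impossible since c < 1; so 1−α > 0. By the sharp Poincaré inequality on H^1_0 of an interval of length L, ∫(u')² ≥ (π/L)²∫u² with equality for the first sine mode sin(π(x−x₀)/L) (x₀ the left endpoint), so the inequality holds for all u iff (1−α)(π/L)² ≥ α − c, i.e. α ≤ ((π/L)² + c)/((π/L)² + 1) = (1 + c(L/π)²)/(1 + (L/π)²). With (π/L)² = 4*π^2/9 and c = 3/5, the largest admissible constant is α = ((π/L)² + c)/((π/L)² + 1).
Simplifying, α = (27 + 20*π^2)/(5*(9 + 4*π^2)).


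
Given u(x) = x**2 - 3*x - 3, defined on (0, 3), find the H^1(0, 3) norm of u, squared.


||u||_{H^1}^2 = 711/10

The H^1 norm (squared) on an interval (0, L) is
  ||u||_{H^1}^2 = ∫_0^L u(x)^2 dx + ∫_0^L u'(x)^2 dx.
Compute u'(x) = 2*x - 3.
Then u(x)^2 = x**4 - 6*x**3 + 3*x**2 + 18*x + 9 and u'(x)^2 = 4*x**2 - 12*x + 9.
Integrate each monomial from 0 to 3 using ∫_0^3 c·x^n dx = c·3^(n+1)/(n+1):
  ∫_0^3 u(x)^2 dx = ∫_0^3 (x^4 - 6*x^3 + 3*x^2 + 18*x + 9) dx. Term by term:
    ∫_0^3 x^4 dx = 243/5;  ∫_0^3 -6*x^3 dx = -243/2;  ∫_0^3 3*x^2 dx = 27;
    ∫_0^3 18*x dx = 81;  ∫_0^3 9 dx = 27.
  Sum: 243/5 − 243/2 + 27 + 81 + 27 = 621/10.
  ∫_0^3 u'(x)^2 dx = ∫_0^3 (4*x^2 - 12*x + 9) dx. Term by term:
    ∫_0^3 4*x^2 dx = 36;  ∫_0^3 -12*x dx = -54;  ∫_0^3 9 dx = 27.
  Sum: 36 − 54 + 27 = 9.
Adding: ||u||_{H^1}^2 = 621/10 + 9 = 711/10.


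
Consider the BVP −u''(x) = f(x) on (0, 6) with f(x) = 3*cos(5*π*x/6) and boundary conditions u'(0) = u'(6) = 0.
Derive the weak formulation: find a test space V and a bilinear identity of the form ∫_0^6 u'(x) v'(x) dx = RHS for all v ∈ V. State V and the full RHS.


V = H^1(0, 6) (no boundary constraint on v; u is determined up to an additive constant); weak form: ∫_0^6 u'v' dx = ∫_0^6 (3*cos(5*π*x/6)) v dx for all v ∈ V.

Multiply both sides by a test function v and integrate from 0 to 6:
  ∫_0^6 −u''(x) v(x) dx = ∫_0^6 f(x) v(x) dx.
Integrate the LHS by parts once:
  ∫_0^6 −u'' v dx = −[u'(x) v(x)]_0^6 + ∫_0^6 u'(x) v'(x) dx.
Thus ∫_0^6 u'(x) v'(x) dx = ∫_0^6 f(x) v(x) dx + [u'(x) v(x)]_0^6.
Choose V so that boundary terms are either known or forced to vanish.
u has homogeneous Neumann: u'(0) = u'(6) = 0. So [u' v]_0^6 = 0·v(6) − 0·v(0) = 0 for any v; take V = H^1(0, 6).
Weak formulation: find u (satisfying any essential BC) such that ∫_0^6 u'(x) v'(x) dx = ∫_0^6 f v dx for all v ∈ V (homogeneous Neumann, so boundary terms vanish).
Substituting f(x) = 3*cos(5*π*x/6), the right-hand side is ∫_0^6 (3*cos(5*π*x/6)) v dx.
Compatibility check (pure Neumann): taking v ≡ 1 ∈ V gives 0 = ∫_0^6 f dx + (0) − (0), i.e. ∫_0^6 f dx must equal u'(0) − u'(6) = 0. Indeed ∫_0^6 (3*cos(5*π*x/6)) dx = 0, so the data are compatible. The solution is then unique only up to an additive constant (fix it e.g. by requiring ∫_0^6 u dx = 0).


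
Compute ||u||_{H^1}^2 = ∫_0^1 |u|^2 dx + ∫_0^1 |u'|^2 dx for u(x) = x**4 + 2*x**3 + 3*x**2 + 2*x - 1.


||u||_{H^1}^2 = 58669/630

The H^1 norm (squared) on an interval (0, L) is
  ||u||_{H^1}^2 = ∫_0^L u(x)^2 dx + ∫_0^L u'(x)^2 dx.
Compute u'(x) = 4*x**3 + 6*x**2 + 6*x + 2.
Then u(x)^2 = x**8 + 4*x**7 + 10*x**6 + 16*x**5 + 15*x**4 + 8*x**3 - 2*x**2 - 4*x + 1 and u'(x)^2 = 16*x**6 + 48*x**5 + 84*x**4 + 88*x**3 + 60*x**2 + 24*x + 4.
Integrate each monomial from 0 to 1 using ∫_0^1 c·x^n dx = c·1^(n+1)/(n+1):
  ∫_0^1 u(x)^2 dx = ∫_0^1 (x^8 + 4*x^7 + 10*x^6 + 16*x^5 + 15*x^4 + 8*x^3 - 2*x^2 - 4*x + 1) dx. Term by term:
    ∫_0^1 x^8 dx = 1/9;  ∫_0^1 4*x^7 dx = 1/2;  ∫_0^1 10*x^6 dx = 10/7;
    ∫_0^1 16*x^5 dx = 8/3;  ∫_0^1 15*x^4 dx = 3;  ∫_0^1 8*x^3 dx = 2;
    ∫_0^1 -2*x^2 dx = -2/3;  ∫_0^1 -4*x dx = -2;  ∫_0^1 1 dx = 1.
  Sum: 1/9 + 1/2 + 10/7 + 8/3 + 3 + 2 − 2/3 − 2 + 1 = 1013/126.
  ∫_0^1 u'(x)^2 dx = ∫_0^1 (16*x^6 + 48*x^5 + 84*x^4 + 88*x^3 + 60*x^2 + 24*x + 4) dx. Term by term:
    ∫_0^1 16*x^6 dx = 16/7;  ∫_0^1 48*x^5 dx = 8;  ∫_0^1 84*x^4 dx = 84/5;
    ∫_0^1 88*x^3 dx = 22;  ∫_0^1 60*x^2 dx = 20;  ∫_0^1 24*x dx = 12;
    ∫_0^1 4 dx = 4.
  Sum: 16/7 + 8 + 84/5 + 22 + 20 + 12 + 4 = 2978/35.
Adding: ||u||_{H^1}^2 = 1013/126 + 2978/35 = 58669/630.
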